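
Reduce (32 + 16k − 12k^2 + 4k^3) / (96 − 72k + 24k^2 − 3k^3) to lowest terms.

By polynomial division,
  4k^3 − 12k^2 + 16k + 32 = (−4/3)(−3k^3 + 24k^2 − 72k + 96) + (20k^2 − 80k + 160)
  −3k^3 + 24k^2 − 72k + 96 = (−(3/20)k + 3/5)(20k^2 − 80k + 160) + (0)
Last nonzero remainder: 20k^2 − 80k + 160. Dividing through by 20 gives the monic gcd k^2 − 4k + 8.
Cancel k^2 − 4k + 8 from numerator and denominator to get the reduced form.

(−4 − 4k)/(−12 + 3k)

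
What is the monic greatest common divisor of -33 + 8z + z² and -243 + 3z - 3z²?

1

By polynomial division,
  z² + 8z - 33 = (-1/3)(-3z² + 3z - 243) + (9z - 114)
  -3z² + 3z - 243 = (-(1/3)z - 35/9)(9z - 114) + (-2059/3)
  9z - 114 = (-(27/2059)z + 342/2059)(-2059/3) + (0)
The last nonzero remainder is the constant -2059/3, so the polynomials are coprime and gcd = 1.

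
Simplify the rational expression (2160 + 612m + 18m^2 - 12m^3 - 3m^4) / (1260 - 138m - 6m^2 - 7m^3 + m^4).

(-12 - 3m)/(-7 + m)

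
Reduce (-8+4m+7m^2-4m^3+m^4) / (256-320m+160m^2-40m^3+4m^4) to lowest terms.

Repeated division with remainder:
  m^4-4m^3+7m^2+4m-8 = (1/4)(4m^4-40m^3+160m^2-320m+256) + (6m^3-33m^2+84m-72)
  4m^4-40m^3+160m^2-320m+256 = ((2/3)m-3)(6m^3-33m^2+84m-72) + (5m^2-20m+40)
  6m^3-33m^2+84m-72 = ((6/5)m-9/5)(5m^2-20m+40) + (0)
Last nonzero remainder: 5m^2-20m+40. Dividing through by 5 gives the monic gcd m^2-4m+8.
Cancel m^2-4m+8 from numerator and denominator to get the reduced form.

(-1+m^2)/(32-24m+4m^2)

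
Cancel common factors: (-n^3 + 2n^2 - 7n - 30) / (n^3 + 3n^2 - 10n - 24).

By polynomial division,
  -n^3 + 2n^2 - 7n - 30 = (-1)(n^3 + 3n^2 - 10n - 24) + (5n^2 - 17n - 54)
  n^3 + 3n^2 - 10n - 24 = ((1/5)n + 32/25)(5n^2 - 17n - 54) + ((564/25)n + 1128/25)
  5n^2 - 17n - 54 = ((125/564)n - 225/188)((564/25)n + 1128/25) + (0)
Last nonzero remainder: (564/25)n + 1128/25. Dividing through by 564/25 gives the monic gcd n + 2.
Cancel n + 2 from numerator and denominator to get the reduced form.

(-n^2 + 4n - 15)/(n^2 + n - 12)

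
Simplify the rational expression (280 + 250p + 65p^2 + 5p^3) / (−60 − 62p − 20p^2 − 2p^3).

Repeated division with remainder:
  5p^3 + 65p^2 + 250p + 280 = (−5/2)(−2p^3 − 20p^2 − 62p − 60) + (15p^2 + 95p + 130)
  −2p^3 − 20p^2 − 62p − 60 = (−(2/15)p − 22/45)(15p^2 + 95p + 130) + ((16/9)p + 32/9)
  15p^2 + 95p + 130 = ((135/16)p + 585/16)((16/9)p + 32/9) + (0)
Last nonzero remainder: (16/9)p + 32/9. Dividing through by 16/9 gives the monic gcd p + 2.
Cancel p + 2 from numerator and denominator to get the reduced form.

(−140 − 55p − 5p^2)/(30 + 16p + 2p^2)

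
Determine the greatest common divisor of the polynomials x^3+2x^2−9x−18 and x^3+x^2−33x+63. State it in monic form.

x−3

Repeated division with remainder:
  x^3+2x^2−9x−18 = (x^3+x^2−33x+63) + (x^2+24x−81)
  x^3+x^2−33x+63 = (x−23)(x^2+24x−81) + (600x−1800)
  x^2+24x−81 = ((1/600)x+9/200)(600x−1800) + (0)
Last nonzero remainder: 600x−1800. Dividing through by 600 gives the monic gcd x−3.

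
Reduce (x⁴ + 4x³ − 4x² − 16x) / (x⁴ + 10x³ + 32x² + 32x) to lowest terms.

(x − 2)/(x + 4)

Euclidean algorithm in ℚ[x]:
  x⁴ + 4x³ − 4x² − 16x = (x⁴ + 10x³ + 32x² + 32x) + (−6x³ − 36x² − 48x)
  x⁴ + 10x³ + 32x² + 32x = (−(1/6)x − 2/3)(−6x³ − 36x² − 48x) + (0)
Last nonzero remainder: −6x³ − 36x² − 48x. Dividing through by −6 gives the monic gcd x³ + 6x² + 8x.
Cancel x³ + 6x² + 8x from numerator and denominator to get the reduced form.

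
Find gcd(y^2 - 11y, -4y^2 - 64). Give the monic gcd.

Apply the Euclidean algorithm:
  y^2 - 11y = (-1/4)(-4y^2 - 64) + (-11y - 16)
  -4y^2 - 64 = ((4/11)y - 64/121)(-11y - 16) + (-8768/121)
  -11y - 16 = ((1331/8768)y + 121/548)(-8768/121) + (0)
The last nonzero remainder is the constant -8768/121, so the polynomials are coprime and gcd = 1.

1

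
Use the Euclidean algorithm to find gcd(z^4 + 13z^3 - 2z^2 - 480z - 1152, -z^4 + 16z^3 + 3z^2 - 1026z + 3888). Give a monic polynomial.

z^2 + 2z - 48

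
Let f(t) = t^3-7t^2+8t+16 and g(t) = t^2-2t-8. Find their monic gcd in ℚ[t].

t-4

Repeated division with remainder:
  t^3-7t^2+8t+16 = (t-5)(t^2-2t-8) + (6t-24)
  t^2-2t-8 = ((1/6)t+1/3)(6t-24) + (0)
Last nonzero remainder: 6t-24. Dividing through by 6 gives the monic gcd t-4.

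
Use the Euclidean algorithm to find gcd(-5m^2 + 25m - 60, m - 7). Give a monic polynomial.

By polynomial division,
  -5m^2 + 25m - 60 = (-5m - 10)(m - 7) + (-130)
  m - 7 = (-(1/130)m + 7/130)(-130) + (0)
The last nonzero remainder is the constant -130, so the polynomials are coprime and gcd = 1.

1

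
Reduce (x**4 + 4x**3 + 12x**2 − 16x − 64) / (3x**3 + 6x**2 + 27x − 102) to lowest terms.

(x**3 + 6x**2 + 24x + 32)/(3x**2 + 12x + 51)

Apply the Euclidean algorithm:
  x**4 + 4x**3 + 12x**2 − 16x − 64 = ((1/3)x + 2/3)(3x**3 + 6x**2 + 27x − 102) + (−x**2 + 4)
  3x**3 + 6x**2 + 27x − 102 = (−3x − 6)(−x**2 + 4) + (39x − 78)
  −x**2 + 4 = (−(1/39)x − 2/39)(39x − 78) + (0)
Last nonzero remainder: 39x − 78. Dividing through by 39 gives the monic gcd x − 2.
Cancel x − 2 from numerator and denominator to get the reduced form.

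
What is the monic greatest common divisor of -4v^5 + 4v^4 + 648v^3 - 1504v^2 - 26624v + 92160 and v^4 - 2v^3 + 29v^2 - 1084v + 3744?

Euclidean algorithm in ℚ[v]:
  -4v^5 + 4v^4 + 648v^3 - 1504v^2 - 26624v + 92160 = (-4v - 4)(v^4 - 2v^3 + 29v^2 - 1084v + 3744) + (756v^3 - 5724v^2 - 15984v + 107136)
  v^4 - 2v^3 + 29v^2 - 1084v + 3744 = ((1/756)v + 13/1764)(756v^3 - 5724v^2 - 15984v + 107136) + ((4524/49)v^2 - (54288/49)v + 144768/49)
  756v^3 - 5724v^2 - 15984v + 107136 = ((3087/377)v + 13671/377)((4524/49)v^2 - (54288/49)v + 144768/49) + (0)
Last nonzero remainder: (4524/49)v^2 - (54288/49)v + 144768/49. Dividing through by 4524/49 gives the monic gcd v^2 - 12v + 32.

v^2 - 12v + 32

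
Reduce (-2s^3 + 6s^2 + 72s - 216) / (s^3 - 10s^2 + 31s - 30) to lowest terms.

Euclidean algorithm in ℚ[s]:
  -2s^3 + 6s^2 + 72s - 216 = (-2)(s^3 - 10s^2 + 31s - 30) + (-14s^2 + 134s - 276)
  s^3 - 10s^2 + 31s - 30 = (-(1/14)s + 3/98)(-14s^2 + 134s - 276) + ((352/49)s - 1056/49)
  -14s^2 + 134s - 276 = (-(343/176)s + 1127/88)((352/49)s - 1056/49) + (0)
Last nonzero remainder: (352/49)s - 1056/49. Dividing through by 352/49 gives the monic gcd s - 3.
Cancel s - 3 from numerator and denominator to get the reduced form.

(-2s^2 + 72)/(s^2 - 7s + 10)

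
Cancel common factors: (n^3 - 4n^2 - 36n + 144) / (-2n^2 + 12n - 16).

Repeated division with remainder:
  n^3 - 4n^2 - 36n + 144 = (-(1/2)n - 1)(-2n^2 + 12n - 16) + (-32n + 128)
  -2n^2 + 12n - 16 = ((1/16)n - 1/8)(-32n + 128) + (0)
Last nonzero remainder: -32n + 128. Dividing through by -32 gives the monic gcd n - 4.
Cancel n - 4 from numerator and denominator to get the reduced form.

(-n^2 + 36)/(2n - 4)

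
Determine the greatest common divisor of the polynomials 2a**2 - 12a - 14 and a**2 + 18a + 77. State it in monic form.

1

Apply the Euclidean algorithm:
  2a**2 - 12a - 14 = (2)(a**2 + 18a + 77) + (-48a - 168)
  a**2 + 18a + 77 = (-(1/48)a - 29/96)(-48a - 168) + (105/4)
  -48a - 168 = (-(64/35)a - 32/5)(105/4) + (0)
The last nonzero remainder is the constant 105/4, so the polynomials are coprime and gcd = 1.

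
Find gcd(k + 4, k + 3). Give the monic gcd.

Apply the Euclidean algorithm:
  k + 4 = (k + 3) + (1)
  k + 3 = (k + 3)(1) + (0)
The last nonzero remainder is the constant 1, so the polynomials are coprime and gcd = 1.

1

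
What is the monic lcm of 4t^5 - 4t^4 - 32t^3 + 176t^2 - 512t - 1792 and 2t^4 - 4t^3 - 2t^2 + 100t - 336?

t^6 - 4t^5 - 5t^4 + 68t^3 - 260t^2 - 64t + 1344

By polynomial division,
  4t^5 - 4t^4 - 32t^3 + 176t^2 - 512t - 1792 = (2t + 2)(2t^4 - 4t^3 - 2t^2 + 100t - 336) + (-20t^3 - 20t^2 - 40t - 1120)
  2t^4 - 4t^3 - 2t^2 + 100t - 336 = (-(1/10)t + 3/10)(-20t^3 - 20t^2 - 40t - 1120) + (0)
Last nonzero remainder: -20t^3 - 20t^2 - 40t - 1120. Dividing through by -20 gives the monic gcd t^3 + t^2 + 2t + 56.
Then lcm(f, g) = f·g / gcd(f, g); expanding and making the result monic gives the answer.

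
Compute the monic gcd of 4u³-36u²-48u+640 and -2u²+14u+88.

Euclidean algorithm in ℚ[u]:
  4u³-36u²-48u+640 = (-2u+4)(-2u²+14u+88) + (72u+288)
  -2u²+14u+88 = (-(1/36)u+11/36)(72u+288) + (0)
Last nonzero remainder: 72u+288. Dividing through by 72 gives the monic gcd u+4.

u+4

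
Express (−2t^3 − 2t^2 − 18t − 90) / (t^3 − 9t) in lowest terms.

(−2t^2 + 4t − 30)/(t^2 − 3t)

Repeated division with remainder:
  −2t^3 − 2t^2 − 18t − 90 = (−2)(t^3 − 9t) + (−2t^2 − 36t − 90)
  t^3 − 9t = (−(1/2)t + 9)(−2t^2 − 36t − 90) + (270t + 810)
  −2t^2 − 36t − 90 = (−(1/135)t − 1/9)(270t + 810) + (0)
Last nonzero remainder: 270t + 810. Dividing through by 270 gives the monic gcd t + 3.
Cancel t + 3 from numerator and denominator to get the reduced form.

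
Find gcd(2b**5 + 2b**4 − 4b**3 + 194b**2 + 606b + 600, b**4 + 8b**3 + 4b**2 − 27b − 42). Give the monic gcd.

b**2 + 3b + 3

Repeated division with remainder:
  2b**5 + 2b**4 − 4b**3 + 194b**2 + 606b + 600 = (2b − 14)(b**4 + 8b**3 + 4b**2 − 27b − 42) + (100b**3 + 304b**2 + 312b + 12)
  b**4 + 8b**3 + 4b**2 − 27b − 42 = ((1/100)b + 31/625)(100b**3 + 304b**2 + 312b + 12) + (−(8874/625)b**2 − (26622/625)b − 26622/625)
  100b**3 + 304b**2 + 312b + 12 = (−(31250/4437)b − 1250/4437)(−(8874/625)b**2 − (26622/625)b − 26622/625) + (0)
Last nonzero remainder: −(8874/625)b**2 − (26622/625)b − 26622/625. Dividing through by −8874/625 gives the monic gcd b**2 + 3b + 3.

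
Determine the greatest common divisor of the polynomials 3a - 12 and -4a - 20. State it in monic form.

1

Repeated division with remainder:
  3a - 12 = (-3/4)(-4a - 20) + (-27)
  -4a - 20 = ((4/27)a + 20/27)(-27) + (0)
The last nonzero remainder is the constant -27, so the polynomials are coprime and gcd = 1.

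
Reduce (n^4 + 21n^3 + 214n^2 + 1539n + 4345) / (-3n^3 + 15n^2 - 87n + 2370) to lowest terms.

Repeated division with remainder:
  n^4 + 21n^3 + 214n^2 + 1539n + 4345 = (-(1/3)n - 26/3)(-3n^3 + 15n^2 - 87n + 2370) + (315n^2 + 1575n + 24885)
  -3n^3 + 15n^2 - 87n + 2370 = (-(1/105)n + 2/21)(315n^2 + 1575n + 24885) + (0)
Last nonzero remainder: 315n^2 + 1575n + 24885. Dividing through by 315 gives the monic gcd n^2 + 5n + 79.
Cancel n^2 + 5n + 79 from numerator and denominator to get the reduced form.

(-n^2 - 16n - 55)/(3n - 30)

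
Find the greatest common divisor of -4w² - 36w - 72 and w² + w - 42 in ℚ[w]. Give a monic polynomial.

By polynomial division,
  -4w² - 36w - 72 = (-4)(w² + w - 42) + (-32w - 240)
  w² + w - 42 = (-(1/32)w + 13/64)(-32w - 240) + (27/4)
  -32w - 240 = (-(128/27)w - 320/9)(27/4) + (0)
The last nonzero remainder is the constant 27/4, so the polynomials are coprime and gcd = 1.

1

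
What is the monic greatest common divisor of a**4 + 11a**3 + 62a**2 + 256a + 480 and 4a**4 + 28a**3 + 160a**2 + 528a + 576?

a**2 + 2a + 24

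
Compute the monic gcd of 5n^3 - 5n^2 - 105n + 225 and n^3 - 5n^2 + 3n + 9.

Apply the Euclidean algorithm:
  5n^3 - 5n^2 - 105n + 225 = (5)(n^3 - 5n^2 + 3n + 9) + (20n^2 - 120n + 180)
  n^3 - 5n^2 + 3n + 9 = ((1/20)n + 1/20)(20n^2 - 120n + 180) + (0)
Last nonzero remainder: 20n^2 - 120n + 180. Dividing through by 20 gives the monic gcd n^2 - 6n + 9.

n^2 - 6n + 9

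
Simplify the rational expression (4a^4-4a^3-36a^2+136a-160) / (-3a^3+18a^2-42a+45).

(-4a^2-8a+32)/(3a-9)

Euclidean algorithm in ℚ[a]:
  4a^4-4a^3-36a^2+136a-160 = (-(4/3)a-20/3)(-3a^3+18a^2-42a+45) + (28a^2-84a+140)
  -3a^3+18a^2-42a+45 = (-(3/28)a+9/28)(28a^2-84a+140) + (0)
Last nonzero remainder: 28a^2-84a+140. Dividing through by 28 gives the monic gcd a^2-3a+5.
Cancel a^2-3a+5 from numerator and denominator to get the reduced form.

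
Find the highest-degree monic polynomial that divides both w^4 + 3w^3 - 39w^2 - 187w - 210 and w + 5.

By polynomial division,
  w^4 + 3w^3 - 39w^2 - 187w - 210 = (w^3 - 2w^2 - 29w - 42)(w + 5) + (0)
The last nonzero remainder w + 5 is already monic.

w + 5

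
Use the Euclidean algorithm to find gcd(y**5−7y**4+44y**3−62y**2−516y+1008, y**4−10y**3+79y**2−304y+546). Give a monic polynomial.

y**2−4y+42

Apply the Euclidean algorithm:
  y**5−7y**4+44y**3−62y**2−516y+1008 = (y+3)(y**4−10y**3+79y**2−304y+546) + (−5y**3+5y**2−150y−630)
  y**4−10y**3+79y**2−304y+546 = (−(1/5)y+9/5)(−5y**3+5y**2−150y−630) + (40y**2−160y+1680)
  −5y**3+5y**2−150y−630 = (−(1/8)y−3/8)(40y**2−160y+1680) + (0)
Last nonzero remainder: 40y**2−160y+1680. Dividing through by 40 gives the monic gcd y**2−4y+42.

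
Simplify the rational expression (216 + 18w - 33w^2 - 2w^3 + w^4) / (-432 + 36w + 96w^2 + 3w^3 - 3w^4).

Repeated division with remainder:
  w^4 - 2w^3 - 33w^2 + 18w + 216 = (-1/3)(-3w^4 + 3w^3 + 96w^2 + 36w - 432) + (-w^3 - w^2 + 30w + 72)
  -3w^4 + 3w^3 + 96w^2 + 36w - 432 = (3w - 6)(-w^3 - w^2 + 30w + 72) + (0)
Last nonzero remainder: -w^3 - w^2 + 30w + 72. Dividing through by -1 gives the monic gcd w^3 + w^2 - 30w - 72.
Cancel w^3 + w^2 - 30w - 72 from numerator and denominator to get the reduced form.

(3 - w)/(-6 + 3w)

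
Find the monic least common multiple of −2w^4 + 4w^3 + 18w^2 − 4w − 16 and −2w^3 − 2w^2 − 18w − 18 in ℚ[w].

By polynomial division,
  −2w^4 + 4w^3 + 18w^2 − 4w − 16 = (w − 3)(−2w^3 − 2w^2 − 18w − 18) + (30w^2 − 40w − 70)
  −2w^3 − 2w^2 − 18w − 18 = (−(1/15)w − 7/45)(30w^2 − 40w − 70) + (−(260/9)w − 260/9)
  30w^2 − 40w − 70 = (−(27/26)w + 63/26)(−(260/9)w − 260/9) + (0)
Last nonzero remainder: −(260/9)w − 260/9. Dividing through by −260/9 gives the monic gcd w + 1.
Then lcm(f, g) = f·g / gcd(f, g); expanding and making the result monic gives the answer.

w^6 − 2w^5 − 16w^3 − 73w^2 + 18w + 72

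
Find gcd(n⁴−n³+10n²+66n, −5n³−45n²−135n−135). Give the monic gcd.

n+3

Apply the Euclidean algorithm:
  n⁴−n³+10n²+66n = (−(1/5)n+2)(−5n³−45n²−135n−135) + (73n²+309n+270)
  −5n³−45n²−135n−135 = (−(5/73)n−1740/5329)(73n²+309n+270) + (−(83205/5329)n−249615/5329)
  73n²+309n+270 = (−(389017/83205)n−10658/1849)(−(83205/5329)n−249615/5329) + (0)
Last nonzero remainder: −(83205/5329)n−249615/5329. Dividing through by −83205/5329 gives the monic gcd n+3.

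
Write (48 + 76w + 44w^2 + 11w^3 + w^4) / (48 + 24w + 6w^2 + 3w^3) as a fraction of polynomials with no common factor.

(24 + 26w + 9w^2 + w^3)/(24 + 3w^2)

By polynomial division,
  w^4 + 11w^3 + 44w^2 + 76w + 48 = ((1/3)w + 3)(3w^3 + 6w^2 + 24w + 48) + (18w^2 - 12w - 96)
  3w^3 + 6w^2 + 24w + 48 = ((1/6)w + 4/9)(18w^2 - 12w - 96) + ((136/3)w + 272/3)
  18w^2 - 12w - 96 = ((27/68)w - 18/17)((136/3)w + 272/3) + (0)
Last nonzero remainder: (136/3)w + 272/3. Dividing through by 136/3 gives the monic gcd w + 2.
Cancel w + 2 from numerator and denominator to get the reduced form.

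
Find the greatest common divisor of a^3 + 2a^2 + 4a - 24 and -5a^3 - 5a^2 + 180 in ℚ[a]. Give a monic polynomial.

a^2 + 4a + 12

By polynomial division,
  a^3 + 2a^2 + 4a - 24 = (-1/5)(-5a^3 - 5a^2 + 180) + (a^2 + 4a + 12)
  -5a^3 - 5a^2 + 180 = (-5a + 15)(a^2 + 4a + 12) + (0)
The last nonzero remainder a^2 + 4a + 12 is already monic.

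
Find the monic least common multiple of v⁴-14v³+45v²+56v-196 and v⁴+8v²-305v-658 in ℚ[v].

Repeated division with remainder:
  v⁴-14v³+45v²+56v-196 = (v⁴+8v²-305v-658) + (-14v³+37v²+361v+462)
  v⁴+8v²-305v-658 = (-(1/14)v-37/196)(-14v³+37v²+361v+462) + ((7991/196)v²-(39955/196)v-7991/14)
  -14v³+37v²+361v+462 = (-(2744/7991)v-6468/7991)((7991/196)v²-(39955/196)v-7991/14) + (0)
Last nonzero remainder: (7991/196)v²-(39955/196)v-7991/14. Dividing through by 7991/196 gives the monic gcd v²-5v-14.
Then lcm(f, g) = f·g / gcd(f, g); expanding and making the result monic gives the answer.

v⁶-9v⁵+22v⁴-377v³+2199v²+1652v-9212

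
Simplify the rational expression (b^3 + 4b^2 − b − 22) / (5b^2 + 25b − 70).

Apply the Euclidean algorithm:
  b^3 + 4b^2 − b − 22 = ((1/5)b − 1/5)(5b^2 + 25b − 70) + (18b − 36)
  5b^2 + 25b − 70 = ((5/18)b + 35/18)(18b − 36) + (0)
Last nonzero remainder: 18b − 36. Dividing through by 18 gives the monic gcd b − 2.
Cancel b − 2 from numerator and denominator to get the reduced form.

(b^2 + 6b + 11)/(5b + 35)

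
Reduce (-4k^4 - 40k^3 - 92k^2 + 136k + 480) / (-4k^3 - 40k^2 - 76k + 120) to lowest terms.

(k^3 + 5k^2 - 2k - 24)/(k^2 + 5k - 6)

By polynomial division,
  -4k^4 - 40k^3 - 92k^2 + 136k + 480 = (k)(-4k^3 - 40k^2 - 76k + 120) + (-16k^2 + 16k + 480)
  -4k^3 - 40k^2 - 76k + 120 = ((1/4)k + 11/4)(-16k^2 + 16k + 480) + (-240k - 1200)
  -16k^2 + 16k + 480 = ((1/15)k - 2/5)(-240k - 1200) + (0)
Last nonzero remainder: -240k - 1200. Dividing through by -240 gives the monic gcd k + 5.
Cancel k + 5 from numerator and denominator to get the reduced form.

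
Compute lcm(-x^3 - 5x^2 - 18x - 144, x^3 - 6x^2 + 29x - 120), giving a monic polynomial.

x^4 - 7x^2 + 54x - 720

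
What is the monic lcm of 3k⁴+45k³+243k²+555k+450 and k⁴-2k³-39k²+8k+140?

By polynomial division,
  3k⁴+45k³+243k²+555k+450 = (3)(k⁴-2k³-39k²+8k+140) + (51k³+360k²+531k+30)
  k⁴-2k³-39k²+8k+140 = ((1/51)k-154/867)(51k³+360k²+531k+30) + ((4200/289)k²+(29400/289)k+42000/289)
  51k³+360k²+531k+30 = ((4913/1400)k+289/1400)((4200/289)k²+(29400/289)k+42000/289) + (0)
Last nonzero remainder: (4200/289)k²+(29400/289)k+42000/289. Dividing through by 4200/289 gives the monic gcd k²+7k+10.
Then lcm(f, g) = f·g / gcd(f, g); expanding and making the result monic gives the answer.

k⁶+6k⁵-40k⁴-334k³-381k²+1240k+2100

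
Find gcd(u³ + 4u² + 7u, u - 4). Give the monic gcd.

1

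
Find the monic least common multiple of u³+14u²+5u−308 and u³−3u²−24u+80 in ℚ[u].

u⁵+15u⁴−u³−583u²−408u+6160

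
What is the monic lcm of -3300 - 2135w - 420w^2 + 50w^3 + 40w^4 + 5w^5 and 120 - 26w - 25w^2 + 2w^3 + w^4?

Repeated division with remainder:
  5w^5 + 40w^4 + 50w^3 - 420w^2 - 2135w - 3300 = (5w + 30)(w^4 + 2w^3 - 25w^2 - 26w + 120) + (115w^3 + 460w^2 - 1955w - 6900)
  w^4 + 2w^3 - 25w^2 - 26w + 120 = ((1/115)w - 2/115)(115w^3 + 460w^2 - 1955w - 6900) + (0)
Last nonzero remainder: 115w^3 + 460w^2 - 1955w - 6900. Dividing through by 115 gives the monic gcd w^3 + 4w^2 - 17w - 60.
Then lcm(f, g) = f·g / gcd(f, g); expanding and making the result monic gives the answer.

1320 + 194w - 259w^2 - 104w^3 - 6w^4 + 6w^5 + w^6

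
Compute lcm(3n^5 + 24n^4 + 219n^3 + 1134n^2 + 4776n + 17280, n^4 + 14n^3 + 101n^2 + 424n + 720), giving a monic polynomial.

n^6 + 12n^5 + 105n^4 + 670n^3 + 3104n^2 + 12128n + 23040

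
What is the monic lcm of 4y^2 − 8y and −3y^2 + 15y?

By polynomial division,
  4y^2 − 8y = (−4/3)(−3y^2 + 15y) + (12y)
  −3y^2 + 15y = (−(1/4)y + 5/4)(12y) + (0)
Last nonzero remainder: 12y. Dividing through by 12 gives the monic gcd y.
Then lcm(f, g) = f·g / gcd(f, g); expanding and making the result monic gives the answer.

y^3 − 7y^2 + 10y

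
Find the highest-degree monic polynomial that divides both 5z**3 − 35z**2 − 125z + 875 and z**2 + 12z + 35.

By polynomial division,
  5z**3 − 35z**2 − 125z + 875 = (5z − 95)(z**2 + 12z + 35) + (840z + 4200)
  z**2 + 12z + 35 = ((1/840)z + 1/120)(840z + 4200) + (0)
Last nonzero remainder: 840z + 4200. Dividing through by 840 gives the monic gcd z + 5.

z + 5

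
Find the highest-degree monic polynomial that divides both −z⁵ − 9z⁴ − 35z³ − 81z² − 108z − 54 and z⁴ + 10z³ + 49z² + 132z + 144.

z² + 6z + 9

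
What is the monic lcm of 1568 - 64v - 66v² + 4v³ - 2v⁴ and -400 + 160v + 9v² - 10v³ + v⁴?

-19600 + 8640v - 279v² - 348v³ + 78v⁴ - 12v⁵ + v⁶

Apply the Euclidean algorithm:
  -2v⁴ + 4v³ - 66v² - 64v + 1568 = (-2)(v⁴ - 10v³ + 9v² + 160v - 400) + (-16v³ - 48v² + 256v + 768)
  v⁴ - 10v³ + 9v² + 160v - 400 = (-(1/16)v + 13/16)(-16v³ - 48v² + 256v + 768) + (64v² - 1024)
  -16v³ - 48v² + 256v + 768 = (-(1/4)v - 3/4)(64v² - 1024) + (0)
Last nonzero remainder: 64v² - 1024. Dividing through by 64 gives the monic gcd v² - 16.
Then lcm(f, g) = f·g / gcd(f, g); expanding and making the result monic gives the answer.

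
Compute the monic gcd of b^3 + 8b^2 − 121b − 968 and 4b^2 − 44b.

By polynomial division,
  b^3 + 8b^2 − 121b − 968 = ((1/4)b + 19/4)(4b^2 − 44b) + (88b − 968)
  4b^2 − 44b = ((1/22)b)(88b − 968) + (0)
Last nonzero remainder: 88b − 968. Dividing through by 88 gives the monic gcd b − 11.

b − 11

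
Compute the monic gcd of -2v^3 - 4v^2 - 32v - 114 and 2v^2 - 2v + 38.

By polynomial division,
  -2v^3 - 4v^2 - 32v - 114 = (-v - 3)(2v^2 - 2v + 38) + (0)
Last nonzero remainder: 2v^2 - 2v + 38. Dividing through by 2 gives the monic gcd v^2 - v + 19.

v^2 - v + 19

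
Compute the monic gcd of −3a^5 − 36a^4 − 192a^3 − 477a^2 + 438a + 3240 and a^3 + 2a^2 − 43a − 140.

Apply the Euclidean algorithm:
  −3a^5 − 36a^4 − 192a^3 − 477a^2 + 438a + 3240 = (−3a^2 − 30a − 261)(a^3 + 2a^2 − 43a − 140) + (−1665a^2 − 14985a − 33300)
  a^3 + 2a^2 − 43a − 140 = (−(1/1665)a + 7/1665)(−1665a^2 − 14985a − 33300) + (0)
Last nonzero remainder: −1665a^2 − 14985a − 33300. Dividing through by −1665 gives the monic gcd a^2 + 9a + 20.

a^2 + 9a + 20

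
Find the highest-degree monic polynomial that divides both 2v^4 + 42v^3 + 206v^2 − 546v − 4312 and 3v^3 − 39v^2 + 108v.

Euclidean algorithm in ℚ[v]:
  2v^4 + 42v^3 + 206v^2 − 546v − 4312 = ((2/3)v + 68/3)(3v^3 − 39v^2 + 108v) + (1018v^2 − 2994v − 4312)
  3v^3 − 39v^2 + 108v = ((3/1018)v − 7680/259081)(1018v^2 − 2994v − 4312) + ((8279040/259081)v − 33116160/259081)
  1018v^2 − 2994v − 4312 = ((131872229/4139520)v + 259081/7680)((8279040/259081)v − 33116160/259081) + (0)
Last nonzero remainder: (8279040/259081)v − 33116160/259081. Dividing through by 8279040/259081 gives the monic gcd v − 4.

v − 4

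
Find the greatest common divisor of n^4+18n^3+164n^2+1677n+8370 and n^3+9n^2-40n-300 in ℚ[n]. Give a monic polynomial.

By polynomial division,
  n^4+18n^3+164n^2+1677n+8370 = (n+9)(n^3+9n^2-40n-300) + (123n^2+2337n+11070)
  n^3+9n^2-40n-300 = ((1/123)n-10/123)(123n^2+2337n+11070) + (60n+600)
  123n^2+2337n+11070 = ((41/20)n+369/20)(60n+600) + (0)
Last nonzero remainder: 60n+600. Dividing through by 60 gives the monic gcd n+10.

n+10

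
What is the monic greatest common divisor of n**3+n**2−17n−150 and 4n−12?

1

Apply the Euclidean algorithm:
  n**3+n**2−17n−150 = ((1/4)n**2+n−5/4)(4n−12) + (−165)
  4n−12 = (−(4/165)n+4/55)(−165) + (0)
The last nonzero remainder is the constant −165, so the polynomials are coprime and gcd = 1.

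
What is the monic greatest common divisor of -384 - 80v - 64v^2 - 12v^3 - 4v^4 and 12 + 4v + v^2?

Repeated division with remainder:
  -4v^4 - 12v^3 - 64v^2 - 80v - 384 = (-4v^2 + 4v - 32)(v^2 + 4v + 12) + (0)
The last nonzero remainder v^2 + 4v + 12 is already monic.

12 + 4v + v^2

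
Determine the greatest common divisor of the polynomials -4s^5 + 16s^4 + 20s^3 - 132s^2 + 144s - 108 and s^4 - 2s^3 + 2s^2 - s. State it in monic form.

s^2 - s + 1

Apply the Euclidean algorithm:
  -4s^5 + 16s^4 + 20s^3 - 132s^2 + 144s - 108 = (-4s + 8)(s^4 - 2s^3 + 2s^2 - s) + (44s^3 - 152s^2 + 152s - 108)
  s^4 - 2s^3 + 2s^2 - s = ((1/44)s + 4/121)(44s^3 - 152s^2 + 152s - 108) + ((432/121)s^2 - (432/121)s + 432/121)
  44s^3 - 152s^2 + 152s - 108 = ((1331/108)s - 121/4)((432/121)s^2 - (432/121)s + 432/121) + (0)
Last nonzero remainder: (432/121)s^2 - (432/121)s + 432/121. Dividing through by 432/121 gives the monic gcd s^2 - s + 1.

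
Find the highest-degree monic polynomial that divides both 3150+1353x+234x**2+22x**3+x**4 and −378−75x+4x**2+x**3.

42+13x+x**2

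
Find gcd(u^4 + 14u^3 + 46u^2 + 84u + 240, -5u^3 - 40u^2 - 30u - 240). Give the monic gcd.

u^2 + 6

By polynomial division,
  u^4 + 14u^3 + 46u^2 + 84u + 240 = (-(1/5)u - 6/5)(-5u^3 - 40u^2 - 30u - 240) + (-8u^2 - 48)
  -5u^3 - 40u^2 - 30u - 240 = ((5/8)u + 5)(-8u^2 - 48) + (0)
Last nonzero remainder: -8u^2 - 48. Dividing through by -8 gives the monic gcd u^2 + 6.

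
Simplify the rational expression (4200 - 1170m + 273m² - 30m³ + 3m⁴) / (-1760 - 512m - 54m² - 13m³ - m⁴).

(-105 + 24m - 3m²)/(44 + 15m + m²)

By polynomial division,
  3m⁴ - 30m³ + 273m² - 1170m + 4200 = (-3)(-m⁴ - 13m³ - 54m² - 512m - 1760) + (-69m³ + 111m² - 2706m - 1080)
  -m⁴ - 13m³ - 54m² - 512m - 1760 = ((1/69)m + 112/529)(-69m³ + 111m² - 2706m - 1080) + (-(20252/529)m² + (40504/529)m - 810080/529)
  -69m³ + 111m² - 2706m - 1080 = ((36501/20252)m + 14283/20252)(-(20252/529)m² + (40504/529)m - 810080/529) + (0)
Last nonzero remainder: -(20252/529)m² + (40504/529)m - 810080/529. Dividing through by -20252/529 gives the monic gcd m² - 2m + 40.
Cancel m² - 2m + 40 from numerator and denominator to get the reduced form.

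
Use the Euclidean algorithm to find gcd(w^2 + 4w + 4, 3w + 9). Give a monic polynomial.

1

Euclidean algorithm in ℚ[w]:
  w^2 + 4w + 4 = ((1/3)w + 1/3)(3w + 9) + (1)
  3w + 9 = (3w + 9)(1) + (0)
The last nonzero remainder is the constant 1, so the polynomials are coprime and gcd = 1.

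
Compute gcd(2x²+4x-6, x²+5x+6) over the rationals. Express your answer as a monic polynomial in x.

By polynomial division,
  2x²+4x-6 = (2)(x²+5x+6) + (-6x-18)
  x²+5x+6 = (-(1/6)x-1/3)(-6x-18) + (0)
Last nonzero remainder: -6x-18. Dividing through by -6 gives the monic gcd x+3.

x+3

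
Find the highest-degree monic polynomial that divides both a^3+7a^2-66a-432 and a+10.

1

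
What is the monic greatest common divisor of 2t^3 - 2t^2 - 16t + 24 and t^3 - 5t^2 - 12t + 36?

t^2 + t - 6

Repeated division with remainder:
  2t^3 - 2t^2 - 16t + 24 = (2)(t^3 - 5t^2 - 12t + 36) + (8t^2 + 8t - 48)
  t^3 - 5t^2 - 12t + 36 = ((1/8)t - 3/4)(8t^2 + 8t - 48) + (0)
Last nonzero remainder: 8t^2 + 8t - 48. Dividing through by 8 gives the monic gcd t^2 + t - 6.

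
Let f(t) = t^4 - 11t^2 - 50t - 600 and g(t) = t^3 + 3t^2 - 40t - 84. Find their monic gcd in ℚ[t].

t - 6

Euclidean algorithm in ℚ[t]:
  t^4 - 11t^2 - 50t - 600 = (t - 3)(t^3 + 3t^2 - 40t - 84) + (38t^2 - 86t - 852)
  t^3 + 3t^2 - 40t - 84 = ((1/38)t + 50/361)(38t^2 - 86t - 852) + (-(2046/361)t + 12276/361)
  38t^2 - 86t - 852 = (-(6859/1023)t - 25631/1023)(-(2046/361)t + 12276/361) + (0)
Last nonzero remainder: -(2046/361)t + 12276/361. Dividing through by -2046/361 gives the monic gcd t - 6.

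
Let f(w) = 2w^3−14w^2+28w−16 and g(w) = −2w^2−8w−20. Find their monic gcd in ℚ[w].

1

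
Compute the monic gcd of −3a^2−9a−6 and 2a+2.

a+1

Apply the Euclidean algorithm:
  −3a^2−9a−6 = (−(3/2)a−3)(2a+2) + (0)
Last nonzero remainder: 2a+2. Dividing through by 2 gives the monic gcd a+1.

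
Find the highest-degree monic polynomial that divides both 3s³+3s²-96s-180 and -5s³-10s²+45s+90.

s+2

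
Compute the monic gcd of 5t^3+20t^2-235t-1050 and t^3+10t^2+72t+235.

t+5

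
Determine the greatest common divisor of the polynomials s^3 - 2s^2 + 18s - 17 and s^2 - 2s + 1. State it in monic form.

Euclidean algorithm in ℚ[s]:
  s^3 - 2s^2 + 18s - 17 = (s)(s^2 - 2s + 1) + (17s - 17)
  s^2 - 2s + 1 = ((1/17)s - 1/17)(17s - 17) + (0)
Last nonzero remainder: 17s - 17. Dividing through by 17 gives the monic gcd s - 1.

s - 1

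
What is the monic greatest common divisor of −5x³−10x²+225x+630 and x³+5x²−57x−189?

x²−4x−21

Repeated division with remainder:
  −5x³−10x²+225x+630 = (−5)(x³+5x²−57x−189) + (15x²−60x−315)
  x³+5x²−57x−189 = ((1/15)x+3/5)(15x²−60x−315) + (0)
Last nonzero remainder: 15x²−60x−315. Dividing through by 15 gives the monic gcd x²−4x−21.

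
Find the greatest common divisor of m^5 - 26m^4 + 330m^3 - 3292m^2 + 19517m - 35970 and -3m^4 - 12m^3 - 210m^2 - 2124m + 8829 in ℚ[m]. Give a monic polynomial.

Euclidean algorithm in ℚ[m]:
  m^5 - 26m^4 + 330m^3 - 3292m^2 + 19517m - 35970 = (-(1/3)m + 10)(-3m^4 - 12m^3 - 210m^2 - 2124m + 8829) + (380m^3 - 1900m^2 + 43700m - 124260)
  -3m^4 - 12m^3 - 210m^2 - 2124m + 8829 = (-(3/380)m - 27/380)(380m^3 - 1900m^2 + 43700m - 124260) + (0)
Last nonzero remainder: 380m^3 - 1900m^2 + 43700m - 124260. Dividing through by 380 gives the monic gcd m^3 - 5m^2 + 115m - 327.

m^3 - 5m^2 + 115m - 327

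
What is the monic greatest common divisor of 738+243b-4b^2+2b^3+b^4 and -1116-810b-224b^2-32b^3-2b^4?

Repeated division with remainder:
  b^4+2b^3-4b^2+243b+738 = (-1/2)(-2b^4-32b^3-224b^2-810b-1116) + (-14b^3-116b^2-162b+180)
  -2b^4-32b^3-224b^2-810b-1116 = ((1/7)b+54/49)(-14b^3-116b^2-162b+180) + (-(3578/49)b^2-(32202/49)b-64404/49)
  -14b^3-116b^2-162b+180 = ((343/1789)b-245/1789)(-(3578/49)b^2-(32202/49)b-64404/49) + (0)
Last nonzero remainder: -(3578/49)b^2-(32202/49)b-64404/49. Dividing through by -3578/49 gives the monic gcd b^2+9b+18.

18+9b+b^2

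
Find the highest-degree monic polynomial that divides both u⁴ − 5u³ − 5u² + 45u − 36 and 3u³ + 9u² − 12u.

u − 1

By polynomial division,
  u⁴ − 5u³ − 5u² + 45u − 36 = ((1/3)u − 8/3)(3u³ + 9u² − 12u) + (23u² + 13u − 36)
  3u³ + 9u² − 12u = ((3/23)u + 168/529)(23u² + 13u − 36) + (−(6048/529)u + 6048/529)
  23u² + 13u − 36 = (−(12167/6048)u − 529/168)(−(6048/529)u + 6048/529) + (0)
Last nonzero remainder: −(6048/529)u + 6048/529. Dividing through by −6048/529 gives the monic gcd u − 1.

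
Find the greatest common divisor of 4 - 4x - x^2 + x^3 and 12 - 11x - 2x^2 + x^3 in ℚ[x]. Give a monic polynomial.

-1 + x

Repeated division with remainder:
  x^3 - x^2 - 4x + 4 = (x^3 - 2x^2 - 11x + 12) + (x^2 + 7x - 8)
  x^3 - 2x^2 - 11x + 12 = (x - 9)(x^2 + 7x - 8) + (60x - 60)
  x^2 + 7x - 8 = ((1/60)x + 2/15)(60x - 60) + (0)
Last nonzero remainder: 60x - 60. Dividing through by 60 gives the monic gcd x - 1.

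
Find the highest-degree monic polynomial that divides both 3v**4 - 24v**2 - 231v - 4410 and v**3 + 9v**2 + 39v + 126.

v + 6

Euclidean algorithm in ℚ[v]:
  3v**4 - 24v**2 - 231v - 4410 = (3v - 27)(v**3 + 9v**2 + 39v + 126) + (102v**2 + 444v - 1008)
  v**3 + 9v**2 + 39v + 126 = ((1/102)v + 79/1734)(102v**2 + 444v - 1008) + ((8281/289)v + 49686/289)
  102v**2 + 444v - 1008 = ((29478/8281)v - 6936/1183)((8281/289)v + 49686/289) + (0)
Last nonzero remainder: (8281/289)v + 49686/289. Dividing through by 8281/289 gives the monic gcd v + 6.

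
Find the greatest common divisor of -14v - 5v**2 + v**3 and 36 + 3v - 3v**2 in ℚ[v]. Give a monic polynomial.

1

Repeated division with remainder:
  v**3 - 5v**2 - 14v = (-(1/3)v + 4/3)(-3v**2 + 3v + 36) + (-6v - 48)
  -3v**2 + 3v + 36 = ((1/2)v - 9/2)(-6v - 48) + (-180)
  -6v - 48 = ((1/30)v + 4/15)(-180) + (0)
The last nonzero remainder is the constant -180, so the polynomials are coprime and gcd = 1.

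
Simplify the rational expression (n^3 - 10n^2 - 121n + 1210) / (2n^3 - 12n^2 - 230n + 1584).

Repeated division with remainder:
  n^3 - 10n^2 - 121n + 1210 = (1/2)(2n^3 - 12n^2 - 230n + 1584) + (-4n^2 - 6n + 418)
  2n^3 - 12n^2 - 230n + 1584 = (-(1/2)n + 15/4)(-4n^2 - 6n + 418) + ((3/2)n + 33/2)
  -4n^2 - 6n + 418 = (-(8/3)n + 76/3)((3/2)n + 33/2) + (0)
Last nonzero remainder: (3/2)n + 33/2. Dividing through by 3/2 gives the monic gcd n + 11.
Cancel n + 11 from numerator and denominator to get the reduced form.

(n^2 - 21n + 110)/(2n^2 - 34n + 144)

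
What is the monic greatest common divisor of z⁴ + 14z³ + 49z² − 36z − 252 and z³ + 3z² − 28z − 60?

Apply the Euclidean algorithm:
  z⁴ + 14z³ + 49z² − 36z − 252 = (z + 11)(z³ + 3z² − 28z − 60) + (44z² + 332z + 408)
  z³ + 3z² − 28z − 60 = ((1/44)z − 25/242)(44z² + 332z + 408) + (−(360/121)z − 2160/121)
  44z² + 332z + 408 = (−(1331/90)z − 2057/90)(−(360/121)z − 2160/121) + (0)
Last nonzero remainder: −(360/121)z − 2160/121. Dividing through by −360/121 gives the monic gcd z + 6.

z + 6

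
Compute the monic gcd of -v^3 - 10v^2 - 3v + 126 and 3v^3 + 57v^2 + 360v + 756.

v^2 + 13v + 42

Repeated division with remainder:
  -v^3 - 10v^2 - 3v + 126 = (-1/3)(3v^3 + 57v^2 + 360v + 756) + (9v^2 + 117v + 378)
  3v^3 + 57v^2 + 360v + 756 = ((1/3)v + 2)(9v^2 + 117v + 378) + (0)
Last nonzero remainder: 9v^2 + 117v + 378. Dividing through by 9 gives the monic gcd v^2 + 13v + 42.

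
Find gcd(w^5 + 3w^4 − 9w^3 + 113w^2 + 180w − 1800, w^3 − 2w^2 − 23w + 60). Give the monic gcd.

Euclidean algorithm in ℚ[w]:
  w^5 + 3w^4 − 9w^3 + 113w^2 + 180w − 1800 = (w^2 + 5w + 24)(w^3 − 2w^2 − 23w + 60) + (216w^2 + 432w − 3240)
  w^3 − 2w^2 − 23w + 60 = ((1/216)w − 1/54)(216w^2 + 432w − 3240) + (0)
Last nonzero remainder: 216w^2 + 432w − 3240. Dividing through by 216 gives the monic gcd w^2 + 2w − 15.

w^2 + 2w − 15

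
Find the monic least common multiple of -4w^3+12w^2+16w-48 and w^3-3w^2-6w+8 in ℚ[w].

w^5-8w^4+15w^3+20w^2-76w+48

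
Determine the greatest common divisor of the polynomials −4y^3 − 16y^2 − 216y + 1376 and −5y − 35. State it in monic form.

Apply the Euclidean algorithm:
  −4y^3 − 16y^2 − 216y + 1376 = ((4/5)y^2 − (12/5)y + 60)(−5y − 35) + (3476)
  −5y − 35 = (−(5/3476)y − 35/3476)(3476) + (0)
The last nonzero remainder is the constant 3476, so the polynomials are coprime and gcd = 1.

1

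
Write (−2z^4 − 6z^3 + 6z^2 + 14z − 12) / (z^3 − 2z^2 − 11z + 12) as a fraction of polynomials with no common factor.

Euclidean algorithm in ℚ[z]:
  −2z^4 − 6z^3 + 6z^2 + 14z − 12 = (−2z − 10)(z^3 − 2z^2 − 11z + 12) + (−36z^2 − 72z + 108)
  z^3 − 2z^2 − 11z + 12 = (−(1/36)z + 1/9)(−36z^2 − 72z + 108) + (0)
Last nonzero remainder: −36z^2 − 72z + 108. Dividing through by −36 gives the monic gcd z^2 + 2z − 3.
Cancel z^2 + 2z − 3 from numerator and denominator to get the reduced form.

(−2z^2 − 2z + 4)/(z − 4)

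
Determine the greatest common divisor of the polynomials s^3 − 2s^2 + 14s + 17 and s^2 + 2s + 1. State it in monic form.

s + 1

Euclidean algorithm in ℚ[s]:
  s^3 − 2s^2 + 14s + 17 = (s − 4)(s^2 + 2s + 1) + (21s + 21)
  s^2 + 2s + 1 = ((1/21)s + 1/21)(21s + 21) + (0)
Last nonzero remainder: 21s + 21. Dividing through by 21 gives the monic gcd s + 1.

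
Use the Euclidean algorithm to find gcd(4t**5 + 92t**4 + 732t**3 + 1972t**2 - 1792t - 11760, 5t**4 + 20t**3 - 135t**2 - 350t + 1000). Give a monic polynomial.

Repeated division with remainder:
  4t**5 + 92t**4 + 732t**3 + 1972t**2 - 1792t - 11760 = ((4/5)t + 76/5)(5t**4 + 20t**3 - 135t**2 - 350t + 1000) + (536t**3 + 4304t**2 + 2728t - 26960)
  5t**4 + 20t**3 - 135t**2 - 350t + 1000 = ((5/536)t - 675/17956)(536t**3 + 4304t**2 + 2728t - 26960) + ((6050/4489)t**2 + (18150/4489)t - 60500/4489)
  536t**3 + 4304t**2 + 2728t - 26960 = ((1203052/3025)t + 6051172/3025)((6050/4489)t**2 + (18150/4489)t - 60500/4489) + (0)
Last nonzero remainder: (6050/4489)t**2 + (18150/4489)t - 60500/4489. Dividing through by 6050/4489 gives the monic gcd t**2 + 3t - 10.

t**2 + 3t - 10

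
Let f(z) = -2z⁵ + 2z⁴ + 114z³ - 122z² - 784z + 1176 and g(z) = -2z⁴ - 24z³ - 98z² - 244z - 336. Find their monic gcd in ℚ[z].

z² + 10z + 21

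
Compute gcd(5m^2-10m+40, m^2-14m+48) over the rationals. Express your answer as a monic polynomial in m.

1

Euclidean algorithm in ℚ[m]:
  5m^2-10m+40 = (5)(m^2-14m+48) + (60m-200)
  m^2-14m+48 = ((1/60)m-8/45)(60m-200) + (112/9)
  60m-200 = ((135/28)m-225/14)(112/9) + (0)
The last nonzero remainder is the constant 112/9, so the polynomials are coprime and gcd = 1.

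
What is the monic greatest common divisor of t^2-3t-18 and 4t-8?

Euclidean algorithm in ℚ[t]:
  t^2-3t-18 = ((1/4)t-1/4)(4t-8) + (-20)
  4t-8 = (-(1/5)t+2/5)(-20) + (0)
The last nonzero remainder is the constant -20, so the polynomials are coprime and gcd = 1.

1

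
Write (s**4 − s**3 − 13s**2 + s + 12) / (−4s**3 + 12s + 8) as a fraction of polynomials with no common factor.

Repeated division with remainder:
  s**4 − s**3 − 13s**2 + s + 12 = (−(1/4)s + 1/4)(−4s**3 + 12s + 8) + (−10s**2 + 10)
  −4s**3 + 12s + 8 = ((2/5)s)(−10s**2 + 10) + (8s + 8)
  −10s**2 + 10 = (−(5/4)s + 5/4)(8s + 8) + (0)
Last nonzero remainder: 8s + 8. Dividing through by 8 gives the monic gcd s + 1.
Cancel s + 1 from numerator and denominator to get the reduced form.

(−s**3 + 2s**2 + 11s − 12)/(4s**2 − 4s − 8)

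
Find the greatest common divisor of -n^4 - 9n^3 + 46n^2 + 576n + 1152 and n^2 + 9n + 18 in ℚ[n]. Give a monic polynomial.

Euclidean algorithm in ℚ[n]:
  -n^4 - 9n^3 + 46n^2 + 576n + 1152 = (-n^2 + 64)(n^2 + 9n + 18) + (0)
The last nonzero remainder n^2 + 9n + 18 is already monic.

n^2 + 9n + 18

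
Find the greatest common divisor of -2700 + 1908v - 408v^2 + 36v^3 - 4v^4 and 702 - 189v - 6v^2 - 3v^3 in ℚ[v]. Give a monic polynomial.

-3 + v

By polynomial division,
  -4v^4 + 36v^3 - 408v^2 + 1908v - 2700 = ((4/3)v - 44/3)(-3v^3 - 6v^2 - 189v + 702) + (-244v^2 - 1800v + 7596)
  -3v^3 - 6v^2 - 189v + 702 = ((3/244)v - 246/3721)(-244v^2 - 1800v + 7596) + (-(1493586/3721)v + 4480758/3721)
  -244v^2 - 1800v + 7596 = ((453962/746793)v + 1570262/248931)(-(1493586/3721)v + 4480758/3721) + (0)
Last nonzero remainder: -(1493586/3721)v + 4480758/3721. Dividing through by -1493586/3721 gives the monic gcd v - 3.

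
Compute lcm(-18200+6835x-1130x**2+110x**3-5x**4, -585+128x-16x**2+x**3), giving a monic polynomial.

By polynomial division,
  -5x**4+110x**3-1130x**2+6835x-18200 = (-5x+30)(x**3-16x**2+128x-585) + (-10x**2+70x-650)
  x**3-16x**2+128x-585 = (-(1/10)x+9/10)(-10x**2+70x-650) + (0)
Last nonzero remainder: -10x**2+70x-650. Dividing through by -10 gives the monic gcd x**2-7x+65.
Then lcm(f, g) = f·g / gcd(f, g); expanding and making the result monic gives the answer.

-32760+15943x-3401x**2+424x**3-31x**4+x**5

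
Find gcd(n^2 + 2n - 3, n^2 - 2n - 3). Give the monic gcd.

1

Repeated division with remainder:
  n^2 + 2n - 3 = (n^2 - 2n - 3) + (4n)
  n^2 - 2n - 3 = ((1/4)n - 1/2)(4n) + (-3)
  4n = (-(4/3)n)(-3) + (0)
The last nonzero remainder is the constant -3, so the polynomials are coprime and gcd = 1.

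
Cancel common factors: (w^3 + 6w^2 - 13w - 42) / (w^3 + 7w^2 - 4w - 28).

By polynomial division,
  w^3 + 6w^2 - 13w - 42 = (w^3 + 7w^2 - 4w - 28) + (-w^2 - 9w - 14)
  w^3 + 7w^2 - 4w - 28 = (-w + 2)(-w^2 - 9w - 14) + (0)
Last nonzero remainder: -w^2 - 9w - 14. Dividing through by -1 gives the monic gcd w^2 + 9w + 14.
Cancel w^2 + 9w + 14 from numerator and denominator to get the reduced form.

(w - 3)/(w - 2)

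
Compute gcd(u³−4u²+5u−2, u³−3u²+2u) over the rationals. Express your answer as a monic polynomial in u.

Repeated division with remainder:
  u³−4u²+5u−2 = (u³−3u²+2u) + (−u²+3u−2)
  u³−3u²+2u = (−u)(−u²+3u−2) + (0)
Last nonzero remainder: −u²+3u−2. Dividing through by −1 gives the monic gcd u²−3u+2.

u²−3u+2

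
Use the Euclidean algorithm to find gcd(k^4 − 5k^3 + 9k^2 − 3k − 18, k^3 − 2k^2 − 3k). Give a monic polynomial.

Apply the Euclidean algorithm:
  k^4 − 5k^3 + 9k^2 − 3k − 18 = (k − 3)(k^3 − 2k^2 − 3k) + (6k^2 − 12k − 18)
  k^3 − 2k^2 − 3k = ((1/6)k)(6k^2 − 12k − 18) + (0)
Last nonzero remainder: 6k^2 − 12k − 18. Dividing through by 6 gives the monic gcd k^2 − 2k − 3.

k^2 − 2k − 3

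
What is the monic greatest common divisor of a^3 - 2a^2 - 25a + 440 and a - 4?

1

By polynomial division,
  a^3 - 2a^2 - 25a + 440 = (a^2 + 2a - 17)(a - 4) + (372)
  a - 4 = ((1/372)a - 1/93)(372) + (0)
The last nonzero remainder is the constant 372, so the polynomials are coprime and gcd = 1.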